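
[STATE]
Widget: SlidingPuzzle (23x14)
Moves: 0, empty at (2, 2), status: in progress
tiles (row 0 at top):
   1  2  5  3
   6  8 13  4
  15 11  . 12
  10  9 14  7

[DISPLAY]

┌────┬────┬────┬────┐  
│  1 │  2 │  5 │  3 │  
├────┼────┼────┼────┤  
│  6 │  8 │ 13 │  4 │  
├────┼────┼────┼────┤  
│ 15 │ 11 │    │ 12 │  
├────┼────┼────┼────┤  
│ 10 │  9 │ 14 │  7 │  
└────┴────┴────┴────┘  
Moves: 0               
                       
                       
                       
                       


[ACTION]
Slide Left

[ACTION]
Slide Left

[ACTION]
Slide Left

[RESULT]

┌────┬────┬────┬────┐  
│  1 │  2 │  5 │  3 │  
├────┼────┼────┼────┤  
│  6 │  8 │ 13 │  4 │  
├────┼────┼────┼────┤  
│ 15 │ 11 │ 12 │    │  
├────┼────┼────┼────┤  
│ 10 │  9 │ 14 │  7 │  
└────┴────┴────┴────┘  
Moves: 1               
                       
                       
                       
                       


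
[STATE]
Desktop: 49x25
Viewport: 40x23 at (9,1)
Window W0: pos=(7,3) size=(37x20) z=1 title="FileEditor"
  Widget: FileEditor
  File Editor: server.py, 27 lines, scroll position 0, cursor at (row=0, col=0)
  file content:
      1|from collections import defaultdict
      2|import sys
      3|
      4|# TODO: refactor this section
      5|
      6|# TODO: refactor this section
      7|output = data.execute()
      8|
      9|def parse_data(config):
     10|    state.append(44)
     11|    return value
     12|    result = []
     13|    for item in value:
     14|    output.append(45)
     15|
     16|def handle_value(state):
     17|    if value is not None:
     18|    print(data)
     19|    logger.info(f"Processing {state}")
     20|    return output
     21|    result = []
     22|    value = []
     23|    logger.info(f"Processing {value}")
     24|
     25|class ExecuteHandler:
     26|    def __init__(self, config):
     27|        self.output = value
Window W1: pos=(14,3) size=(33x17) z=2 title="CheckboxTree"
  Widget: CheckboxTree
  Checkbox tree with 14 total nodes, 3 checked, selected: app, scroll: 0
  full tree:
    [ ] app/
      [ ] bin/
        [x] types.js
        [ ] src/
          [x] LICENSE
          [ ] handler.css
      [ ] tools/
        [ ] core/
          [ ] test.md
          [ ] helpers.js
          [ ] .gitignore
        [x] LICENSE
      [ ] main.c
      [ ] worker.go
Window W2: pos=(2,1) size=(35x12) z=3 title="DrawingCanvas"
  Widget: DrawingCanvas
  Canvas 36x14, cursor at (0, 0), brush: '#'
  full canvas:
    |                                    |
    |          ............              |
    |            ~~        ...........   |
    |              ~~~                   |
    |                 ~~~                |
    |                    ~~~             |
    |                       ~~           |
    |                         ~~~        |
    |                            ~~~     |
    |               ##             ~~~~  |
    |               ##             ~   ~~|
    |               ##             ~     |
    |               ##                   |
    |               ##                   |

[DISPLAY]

━━━━━━━━━━━━━━━━━━━━━━━━━━━┓            
ngCanvas                   ┃            
───────────────────────────┨━━━━━━━━━┓  
                           ┃         ┃  
    ............           ┃─────────┨  
      ~~        ...........┃         ┃  
        ~~~                ┃         ┃  
           ~~~             ┃         ┃  
              ~~~          ┃         ┃  
                 ~~        ┃         ┃  
                   ~~~     ┃         ┃  
━━━━━━━━━━━━━━━━━━━━━━━━━━━┛         ┃  
     ┃     [ ] core/                 ┃  
ef pa┃       [ ] test.md             ┃  
   st┃       [ ] helpers.js          ┃  
   re┃       [ ] .gitignore          ┃  
   re┃     [x] LICENSE               ┃  
   fo┃   [ ] main.c                  ┃  
   ou┗━━━━━━━━━━━━━━━━━━━━━━━━━━━━━━━┛  
                                 ░┃     
ef handle_value(state):          ▼┃     
━━━━━━━━━━━━━━━━━━━━━━━━━━━━━━━━━━┛     
                                        


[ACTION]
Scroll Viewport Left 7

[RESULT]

┏━━━━━━━━━━━━━━━━━━━━━━━━━━━━━━━━━┓     
┃ DrawingCanvas                   ┃     
┠─────────────────────────────────┨━━━━━
┃+                                ┃     
┃          ............           ┃─────
┃            ~~        ...........┃     
┃              ~~~                ┃     
┃                 ~~~             ┃     
┃                    ~~~          ┃     
┃                       ~~        ┃     
┃                         ~~~     ┃     
┗━━━━━━━━━━━━━━━━━━━━━━━━━━━━━━━━━┛     
     ┃      ┃     [ ] core/             
     ┃def pa┃       [ ] test.md         
     ┃    st┃       [ ] helpers.js      
     ┃    re┃       [ ] .gitignore      
     ┃    re┃     [x] LICENSE           
     ┃    fo┃   [ ] main.c              
     ┃    ou┗━━━━━━━━━━━━━━━━━━━━━━━━━━━
     ┃                                  
     ┃def handle_value(state):          
     ┗━━━━━━━━━━━━━━━━━━━━━━━━━━━━━━━━━━
                                        


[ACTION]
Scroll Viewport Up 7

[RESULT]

                                        
┏━━━━━━━━━━━━━━━━━━━━━━━━━━━━━━━━━┓     
┃ DrawingCanvas                   ┃     
┠─────────────────────────────────┨━━━━━
┃+                                ┃     
┃          ............           ┃─────
┃            ~~        ...........┃     
┃              ~~~                ┃     
┃                 ~~~             ┃     
┃                    ~~~          ┃     
┃                       ~~        ┃     
┃                         ~~~     ┃     
┗━━━━━━━━━━━━━━━━━━━━━━━━━━━━━━━━━┛     
     ┃      ┃     [ ] core/             
     ┃def pa┃       [ ] test.md         
     ┃    st┃       [ ] helpers.js      
     ┃    re┃       [ ] .gitignore      
     ┃    re┃     [x] LICENSE           
     ┃    fo┃   [ ] main.c              
     ┃    ou┗━━━━━━━━━━━━━━━━━━━━━━━━━━━
     ┃                                  
     ┃def handle_value(state):          
     ┗━━━━━━━━━━━━━━━━━━━━━━━━━━━━━━━━━━


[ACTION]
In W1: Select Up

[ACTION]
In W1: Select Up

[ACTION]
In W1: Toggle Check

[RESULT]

                                        
┏━━━━━━━━━━━━━━━━━━━━━━━━━━━━━━━━━┓     
┃ DrawingCanvas                   ┃     
┠─────────────────────────────────┨━━━━━
┃+                                ┃     
┃          ............           ┃─────
┃            ~~        ...........┃     
┃              ~~~                ┃     
┃                 ~~~             ┃     
┃                    ~~~          ┃     
┃                       ~~        ┃     
┃                         ~~~     ┃     
┗━━━━━━━━━━━━━━━━━━━━━━━━━━━━━━━━━┛     
     ┃      ┃     [x] core/             
     ┃def pa┃       [x] test.md         
     ┃    st┃       [x] helpers.js      
     ┃    re┃       [x] .gitignore      
     ┃    re┃     [x] LICENSE           
     ┃    fo┃   [x] main.c              
     ┃    ou┗━━━━━━━━━━━━━━━━━━━━━━━━━━━
     ┃                                  
     ┃def handle_value(state):          
     ┗━━━━━━━━━━━━━━━━━━━━━━━━━━━━━━━━━━


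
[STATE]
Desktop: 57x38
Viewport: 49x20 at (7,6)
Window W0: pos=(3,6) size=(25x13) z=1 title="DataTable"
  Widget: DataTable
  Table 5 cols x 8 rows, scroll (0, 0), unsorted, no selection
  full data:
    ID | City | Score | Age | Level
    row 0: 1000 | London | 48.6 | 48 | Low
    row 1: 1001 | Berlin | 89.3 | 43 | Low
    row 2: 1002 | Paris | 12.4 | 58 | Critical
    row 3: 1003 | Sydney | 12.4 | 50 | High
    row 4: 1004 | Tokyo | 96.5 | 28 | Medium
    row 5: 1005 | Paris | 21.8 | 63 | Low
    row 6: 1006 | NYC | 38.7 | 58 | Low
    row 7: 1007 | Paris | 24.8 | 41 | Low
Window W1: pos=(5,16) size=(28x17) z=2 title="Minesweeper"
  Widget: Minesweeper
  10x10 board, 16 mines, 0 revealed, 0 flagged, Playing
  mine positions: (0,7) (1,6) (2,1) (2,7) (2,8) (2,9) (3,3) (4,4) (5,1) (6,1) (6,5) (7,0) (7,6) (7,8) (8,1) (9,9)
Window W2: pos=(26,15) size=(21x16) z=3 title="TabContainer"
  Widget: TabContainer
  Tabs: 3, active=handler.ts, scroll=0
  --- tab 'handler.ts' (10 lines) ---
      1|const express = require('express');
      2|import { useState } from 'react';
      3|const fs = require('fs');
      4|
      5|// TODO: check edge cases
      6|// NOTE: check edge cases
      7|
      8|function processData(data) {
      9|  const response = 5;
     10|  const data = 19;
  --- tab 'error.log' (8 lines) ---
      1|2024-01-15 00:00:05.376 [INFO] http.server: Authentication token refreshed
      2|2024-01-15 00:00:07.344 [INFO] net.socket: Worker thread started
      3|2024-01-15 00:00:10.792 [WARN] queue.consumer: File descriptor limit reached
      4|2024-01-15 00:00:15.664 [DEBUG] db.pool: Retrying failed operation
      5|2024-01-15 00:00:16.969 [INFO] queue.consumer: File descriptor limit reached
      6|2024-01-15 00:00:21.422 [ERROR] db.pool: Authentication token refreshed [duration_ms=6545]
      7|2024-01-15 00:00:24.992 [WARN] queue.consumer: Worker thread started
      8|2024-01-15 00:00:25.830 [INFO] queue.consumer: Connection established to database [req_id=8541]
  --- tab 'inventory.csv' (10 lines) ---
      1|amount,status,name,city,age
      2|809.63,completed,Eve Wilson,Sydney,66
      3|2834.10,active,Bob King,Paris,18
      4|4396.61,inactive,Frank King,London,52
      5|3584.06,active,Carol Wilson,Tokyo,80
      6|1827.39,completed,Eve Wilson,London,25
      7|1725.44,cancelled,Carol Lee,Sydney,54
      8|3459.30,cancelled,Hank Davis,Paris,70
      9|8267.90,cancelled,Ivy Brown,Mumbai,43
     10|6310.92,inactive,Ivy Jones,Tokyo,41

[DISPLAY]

━━━━━━━━━━━━━━━━━━━━┓                            
taTable             ┃                            
────────────────────┨                            
 │City  │Score│Age│L┃                            
─┼──────┼─────┼───┼─┃                            
0│London│48.6 │48 │L┃                            
1│Berlin│89.3 │43 │L┃                            
2│Paris │12.4 │58 │C┃                            
3│Sydney│12.4 │50 │H┃                            
4│Tokyo │96.5 │28 │┏━━━━━━━━━━━━━━━━━━━┓         
━━━━━━━━━━━━━━━━━━━┃ TabContainer      ┃         
Minesweeper        ┠───────────────────┨         
───────────────────┃[handler.ts]│ error┃         
■■■■■■■■■          ┃───────────────────┃         
■■■■■■■■■          ┃const express = req┃         
■■■■■■■■■          ┃import { useState }┃         
■■■■■■■■■          ┃const fs = require(┃         
■■■■■■■■■          ┃                   ┃         
■■■■■■■■■          ┃// TODO: check edge┃         
■■■■■■■■■          ┃// NOTE: check edge┃         


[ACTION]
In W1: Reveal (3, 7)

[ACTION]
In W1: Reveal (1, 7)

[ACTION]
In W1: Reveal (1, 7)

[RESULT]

━━━━━━━━━━━━━━━━━━━━┓                            
taTable             ┃                            
────────────────────┨                            
 │City  │Score│Age│L┃                            
─┼──────┼─────┼───┼─┃                            
0│London│48.6 │48 │L┃                            
1│Berlin│89.3 │43 │L┃                            
2│Paris │12.4 │58 │C┃                            
3│Sydney│12.4 │50 │H┃                            
4│Tokyo │96.5 │28 │┏━━━━━━━━━━━━━━━━━━━┓         
━━━━━━━━━━━━━━━━━━━┃ TabContainer      ┃         
Minesweeper        ┠───────────────────┨         
───────────────────┃[handler.ts]│ error┃         
■■■■■■■■■          ┃───────────────────┃         
■■■■■■4■■          ┃const express = req┃         
■■■■■■■■■          ┃import { useState }┃         
■■■■■■2■■          ┃const fs = require(┃         
■■■■■■■■■          ┃                   ┃         
■■■■■■■■■          ┃// TODO: check edge┃         
■■■■■■■■■          ┃// NOTE: check edge┃         


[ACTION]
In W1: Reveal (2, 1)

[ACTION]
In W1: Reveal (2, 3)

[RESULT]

━━━━━━━━━━━━━━━━━━━━┓                            
taTable             ┃                            
────────────────────┨                            
 │City  │Score│Age│L┃                            
─┼──────┼─────┼───┼─┃                            
0│London│48.6 │48 │L┃                            
1│Berlin│89.3 │43 │L┃                            
2│Paris │12.4 │58 │C┃                            
3│Sydney│12.4 │50 │H┃                            
4│Tokyo │96.5 │28 │┏━━━━━━━━━━━━━━━━━━━┓         
━━━━━━━━━━━━━━━━━━━┃ TabContainer      ┃         
Minesweeper        ┠───────────────────┨         
───────────────────┃[handler.ts]│ error┃         
■■■■■■✹■■          ┃───────────────────┃         
■■■■■✹4■■          ┃const express = req┃         
✹■■■■■✹✹✹          ┃import { useState }┃         
■■✹■■■2■■          ┃const fs = require(┃         
■■■✹■■■■■          ┃                   ┃         
✹■■■■■■■■          ┃// TODO: check edge┃         
✹■■■✹■■■■          ┃// NOTE: check edge┃         


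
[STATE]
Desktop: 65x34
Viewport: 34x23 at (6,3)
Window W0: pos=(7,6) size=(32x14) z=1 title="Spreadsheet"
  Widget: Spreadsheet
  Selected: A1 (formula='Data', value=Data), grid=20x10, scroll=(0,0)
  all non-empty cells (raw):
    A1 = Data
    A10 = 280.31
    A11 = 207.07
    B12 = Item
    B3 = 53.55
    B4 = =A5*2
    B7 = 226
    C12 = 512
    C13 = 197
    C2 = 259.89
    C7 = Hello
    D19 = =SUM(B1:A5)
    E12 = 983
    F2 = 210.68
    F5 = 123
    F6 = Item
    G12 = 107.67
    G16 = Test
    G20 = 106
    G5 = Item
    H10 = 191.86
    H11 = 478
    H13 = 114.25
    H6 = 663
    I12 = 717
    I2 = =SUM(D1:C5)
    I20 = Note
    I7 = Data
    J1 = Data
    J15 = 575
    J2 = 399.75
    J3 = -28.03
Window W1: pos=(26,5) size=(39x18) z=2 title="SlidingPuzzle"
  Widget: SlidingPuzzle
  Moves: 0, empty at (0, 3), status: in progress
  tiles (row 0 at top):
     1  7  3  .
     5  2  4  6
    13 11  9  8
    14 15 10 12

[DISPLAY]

                                  
                                  
                    ┏━━━━━━━━━━━━━
 ┏━━━━━━━━━━━━━━━━━━┃ SlidingPuzzl
 ┃ Spreadsheet      ┠─────────────
 ┠──────────────────┃┌────┬────┬──
 ┃A1: Data          ┃│  1 │  7 │  
 ┃       A       B  ┃├────┼────┼──
 ┃------------------┃│  5 │  2 │  
 ┃  1 [Data]        ┃├────┼────┼──
 ┃  2        0      ┃│ 13 │ 11 │  
 ┃  3        0   53.┃├────┼────┼──
 ┃  4        0      ┃│ 14 │ 15 │ 1
 ┃  5        0      ┃└────┴────┴──
 ┃  6        0      ┃Moves: 0     
 ┃  7        0     2┃             
 ┗━━━━━━━━━━━━━━━━━━┃             
                    ┃             
                    ┃             
                    ┗━━━━━━━━━━━━━
                                  
                                  
                                  


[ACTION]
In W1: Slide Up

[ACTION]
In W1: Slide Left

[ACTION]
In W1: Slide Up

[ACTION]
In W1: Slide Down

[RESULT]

                                  
                                  
                    ┏━━━━━━━━━━━━━
 ┏━━━━━━━━━━━━━━━━━━┃ SlidingPuzzl
 ┃ Spreadsheet      ┠─────────────
 ┠──────────────────┃┌────┬────┬──
 ┃A1: Data          ┃│  1 │  7 │  
 ┃       A       B  ┃├────┼────┼──
 ┃------------------┃│  5 │  2 │  
 ┃  1 [Data]        ┃├────┼────┼──
 ┃  2        0      ┃│ 13 │ 11 │  
 ┃  3        0   53.┃├────┼────┼──
 ┃  4        0      ┃│ 14 │ 15 │ 1
 ┃  5        0      ┃└────┴────┴──
 ┃  6        0      ┃Moves: 3     
 ┃  7        0     2┃             
 ┗━━━━━━━━━━━━━━━━━━┃             
                    ┃             
                    ┃             
                    ┗━━━━━━━━━━━━━
                                  
                                  
                                  


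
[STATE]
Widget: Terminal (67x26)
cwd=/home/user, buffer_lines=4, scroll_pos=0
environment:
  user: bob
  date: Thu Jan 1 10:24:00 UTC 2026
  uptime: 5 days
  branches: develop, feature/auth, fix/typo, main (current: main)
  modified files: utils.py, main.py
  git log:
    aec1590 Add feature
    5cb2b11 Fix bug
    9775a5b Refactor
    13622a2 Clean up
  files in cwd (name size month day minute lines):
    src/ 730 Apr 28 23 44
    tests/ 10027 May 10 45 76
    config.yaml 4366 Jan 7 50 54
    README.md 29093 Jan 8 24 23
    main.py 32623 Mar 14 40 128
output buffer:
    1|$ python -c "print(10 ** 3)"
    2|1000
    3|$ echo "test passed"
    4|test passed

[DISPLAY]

$ python -c "print(10 ** 3)"                                       
1000                                                               
$ echo "test passed"                                               
test passed                                                        
$ █                                                                
                                                                   
                                                                   
                                                                   
                                                                   
                                                                   
                                                                   
                                                                   
                                                                   
                                                                   
                                                                   
                                                                   
                                                                   
                                                                   
                                                                   
                                                                   
                                                                   
                                                                   
                                                                   
                                                                   
                                                                   
                                                                   


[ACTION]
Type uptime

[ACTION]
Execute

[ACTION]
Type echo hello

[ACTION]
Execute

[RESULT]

$ python -c "print(10 ** 3)"                                       
1000                                                               
$ echo "test passed"                                               
test passed                                                        
$ uptime                                                           
 10:00  up 5 days                                                  
$ echo hello                                                       
hello                                                              
$ █                                                                
                                                                   
                                                                   
                                                                   
                                                                   
                                                                   
                                                                   
                                                                   
                                                                   
                                                                   
                                                                   
                                                                   
                                                                   
                                                                   
                                                                   
                                                                   
                                                                   
                                                                   


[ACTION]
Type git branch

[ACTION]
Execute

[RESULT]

$ python -c "print(10 ** 3)"                                       
1000                                                               
$ echo "test passed"                                               
test passed                                                        
$ uptime                                                           
 10:00  up 5 days                                                  
$ echo hello                                                       
hello                                                              
$ git branch                                                       
  develop                                                          
  feature/auth                                                     
  fix/typo                                                         
* main                                                             
$ █                                                                
                                                                   
                                                                   
                                                                   
                                                                   
                                                                   
                                                                   
                                                                   
                                                                   
                                                                   
                                                                   
                                                                   
                                                                   


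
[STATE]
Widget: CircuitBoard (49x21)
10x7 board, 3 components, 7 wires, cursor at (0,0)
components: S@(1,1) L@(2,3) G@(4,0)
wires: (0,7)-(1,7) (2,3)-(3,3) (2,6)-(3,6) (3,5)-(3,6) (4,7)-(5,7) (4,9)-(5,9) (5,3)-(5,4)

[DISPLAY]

   0 1 2 3 4 5 6 7 8 9                           
0  [.]                          ·                
                                │                
1       S                       ·                
                                                 
2               L           ·                    
                │           │                    
3               ·       · ─ ·                    
                                                 
4   G                           ·       ·        
                                │       │        
5               · ─ ·           ·       ·        
                                                 
6                                                
Cursor: (0,0)                                    
                                                 
                                                 
                                                 
                                                 
                                                 
                                                 


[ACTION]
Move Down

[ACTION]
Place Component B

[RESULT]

   0 1 2 3 4 5 6 7 8 9                           
0                               ·                
                                │                
1  [B]  S                       ·                
                                                 
2               L           ·                    
                │           │                    
3               ·       · ─ ·                    
                                                 
4   G                           ·       ·        
                                │       │        
5               · ─ ·           ·       ·        
                                                 
6                                                
Cursor: (1,0)                                    
                                                 
                                                 
                                                 
                                                 
                                                 
                                                 


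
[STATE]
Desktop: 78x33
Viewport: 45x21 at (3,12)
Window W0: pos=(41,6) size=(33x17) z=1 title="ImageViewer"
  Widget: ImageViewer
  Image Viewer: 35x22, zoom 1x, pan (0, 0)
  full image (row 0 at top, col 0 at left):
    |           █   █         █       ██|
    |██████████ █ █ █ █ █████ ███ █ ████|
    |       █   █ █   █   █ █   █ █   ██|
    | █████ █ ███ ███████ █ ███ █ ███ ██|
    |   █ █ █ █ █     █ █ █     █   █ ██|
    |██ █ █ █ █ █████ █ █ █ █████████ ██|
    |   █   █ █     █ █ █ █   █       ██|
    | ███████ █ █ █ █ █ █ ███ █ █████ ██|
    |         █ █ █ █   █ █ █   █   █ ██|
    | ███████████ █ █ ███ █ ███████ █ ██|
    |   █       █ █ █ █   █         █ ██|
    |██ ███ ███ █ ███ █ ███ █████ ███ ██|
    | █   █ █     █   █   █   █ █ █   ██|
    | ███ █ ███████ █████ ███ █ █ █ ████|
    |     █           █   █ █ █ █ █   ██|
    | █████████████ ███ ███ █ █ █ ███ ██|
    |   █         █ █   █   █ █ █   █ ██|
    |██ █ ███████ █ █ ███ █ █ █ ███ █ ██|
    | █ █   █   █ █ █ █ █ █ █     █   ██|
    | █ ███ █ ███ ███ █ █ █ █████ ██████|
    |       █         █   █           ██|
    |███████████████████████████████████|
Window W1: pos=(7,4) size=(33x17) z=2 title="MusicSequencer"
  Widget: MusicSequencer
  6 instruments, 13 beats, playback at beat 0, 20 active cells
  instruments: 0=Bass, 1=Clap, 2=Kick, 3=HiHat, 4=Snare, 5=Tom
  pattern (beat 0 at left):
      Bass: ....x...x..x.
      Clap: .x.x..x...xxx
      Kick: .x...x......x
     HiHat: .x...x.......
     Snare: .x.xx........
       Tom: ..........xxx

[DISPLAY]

    ┃ Snare·█·██········            ┃ ┃ █████
    ┃   Tom··········███            ┃ ┃   █ █
    ┃                               ┃ ┃██ █ █
    ┃                               ┃ ┃   █  
    ┃                               ┃ ┃ █████
    ┃                               ┃ ┃      
    ┃                               ┃ ┃ █████
    ┃                               ┃ ┃   █  
    ┗━━━━━━━━━━━━━━━━━━━━━━━━━━━━━━━┛ ┃██ ███
                                      ┃ █   █
                                      ┗━━━━━━
                                             
                                             
                                             
                                             
                                             
                                             
                                             
                                             
                                             
                                             


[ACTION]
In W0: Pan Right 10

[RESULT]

    ┃ Snare·█·██········            ┃ ┃██ ███
    ┃   Tom··········███            ┃ ┃ █    
    ┃                               ┃ ┃ █████
    ┃                               ┃ ┃     █
    ┃                               ┃ ┃ █ █ █
    ┃                               ┃ ┃ █ █ █
    ┃                               ┃ ┃██ █ █
    ┃                               ┃ ┃ █ █ █
    ┗━━━━━━━━━━━━━━━━━━━━━━━━━━━━━━━┛ ┃ █ ███
                                      ┃   █  
                                      ┗━━━━━━
                                             
                                             
                                             
                                             
                                             
                                             
                                             
                                             
                                             
                                             


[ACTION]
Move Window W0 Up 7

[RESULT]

    ┃ Snare·█·██········            ┃ ┃██ █ █
    ┃   Tom··········███            ┃ ┃ █ █ █
    ┃                               ┃ ┃ █ ███
    ┃                               ┃ ┃   █  
    ┃                               ┃ ┗━━━━━━
    ┃                               ┃        
    ┃                               ┃        
    ┃                               ┃        
    ┗━━━━━━━━━━━━━━━━━━━━━━━━━━━━━━━┛        
                                             
                                             
                                             
                                             
                                             
                                             
                                             
                                             
                                             
                                             
                                             
                                             


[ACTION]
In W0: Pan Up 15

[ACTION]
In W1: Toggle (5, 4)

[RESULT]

    ┃ Snare·█·██········            ┃ ┃██ █ █
    ┃   Tom····█·····███            ┃ ┃ █ █ █
    ┃                               ┃ ┃ █ ███
    ┃                               ┃ ┃   █  
    ┃                               ┃ ┗━━━━━━
    ┃                               ┃        
    ┃                               ┃        
    ┃                               ┃        
    ┗━━━━━━━━━━━━━━━━━━━━━━━━━━━━━━━┛        
                                             
                                             
                                             
                                             
                                             
                                             
                                             
                                             
                                             
                                             
                                             
                                             


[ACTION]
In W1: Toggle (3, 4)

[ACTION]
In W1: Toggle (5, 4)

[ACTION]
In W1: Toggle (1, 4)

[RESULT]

    ┃ Snare·█·██········            ┃ ┃██ █ █
    ┃   Tom··········███            ┃ ┃ █ █ █
    ┃                               ┃ ┃ █ ███
    ┃                               ┃ ┃   █  
    ┃                               ┃ ┗━━━━━━
    ┃                               ┃        
    ┃                               ┃        
    ┃                               ┃        
    ┗━━━━━━━━━━━━━━━━━━━━━━━━━━━━━━━┛        
                                             
                                             
                                             
                                             
                                             
                                             
                                             
                                             
                                             
                                             
                                             
                                             


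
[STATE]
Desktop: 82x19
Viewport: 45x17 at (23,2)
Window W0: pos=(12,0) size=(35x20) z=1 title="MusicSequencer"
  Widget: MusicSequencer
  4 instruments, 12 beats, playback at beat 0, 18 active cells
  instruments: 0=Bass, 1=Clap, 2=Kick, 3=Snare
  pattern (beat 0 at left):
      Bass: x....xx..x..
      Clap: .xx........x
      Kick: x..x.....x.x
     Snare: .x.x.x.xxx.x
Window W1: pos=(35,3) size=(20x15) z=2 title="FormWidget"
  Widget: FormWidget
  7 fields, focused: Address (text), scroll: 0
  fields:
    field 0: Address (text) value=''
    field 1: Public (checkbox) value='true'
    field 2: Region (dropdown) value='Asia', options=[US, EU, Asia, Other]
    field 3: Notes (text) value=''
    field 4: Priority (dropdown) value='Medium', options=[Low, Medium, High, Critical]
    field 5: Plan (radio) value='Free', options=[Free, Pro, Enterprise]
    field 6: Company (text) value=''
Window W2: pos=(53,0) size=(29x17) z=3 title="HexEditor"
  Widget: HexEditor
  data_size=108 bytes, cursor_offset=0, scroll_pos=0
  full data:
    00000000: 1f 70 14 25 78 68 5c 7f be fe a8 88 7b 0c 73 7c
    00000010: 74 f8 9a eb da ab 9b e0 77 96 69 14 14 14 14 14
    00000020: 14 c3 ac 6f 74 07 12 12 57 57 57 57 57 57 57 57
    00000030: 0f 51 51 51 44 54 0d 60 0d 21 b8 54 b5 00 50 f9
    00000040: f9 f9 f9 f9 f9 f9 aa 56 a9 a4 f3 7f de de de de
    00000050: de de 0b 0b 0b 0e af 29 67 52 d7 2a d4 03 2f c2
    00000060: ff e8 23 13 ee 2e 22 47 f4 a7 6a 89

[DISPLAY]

───────────────────────┨      ┠──────────────
45678901    ┏━━━━━━━━━━━━━━━━━┃00000000  1F 7
·██··█··    ┃ FormWidget      ┃00000010  74 f
·······█    ┠─────────────────┃00000020  14 c
·····█·█    ┃> Address:    [  ┃00000030  0f 5
·█·███·█    ┃  Public:     [x]┃00000040  f9 f
            ┃  Region:     [A▼┃00000050  de d
            ┃  Notes:      [  ┃00000060  ff e
            ┃  Priority:   [M▼┃              
            ┃  Plan:       (●)┃              
            ┃  Company:    [  ┃              
            ┃                 ┃              
            ┃                 ┃              
            ┃                 ┃              
            ┃                 ┗━━━━━━━━━━━━━━
            ┗━━━━━━━━━━━━━━━━━━┛             
                       ┃                     


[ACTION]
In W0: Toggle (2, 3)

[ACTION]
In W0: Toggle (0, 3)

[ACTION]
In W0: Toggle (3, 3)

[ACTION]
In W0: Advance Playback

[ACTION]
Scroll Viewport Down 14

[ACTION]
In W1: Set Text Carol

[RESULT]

───────────────────────┨      ┠──────────────
45678901    ┏━━━━━━━━━━━━━━━━━┃00000000  1F 7
·██··█··    ┃ FormWidget      ┃00000010  74 f
·······█    ┠─────────────────┃00000020  14 c
·····█·█    ┃> Address:    [Ca┃00000030  0f 5
·█·███·█    ┃  Public:     [x]┃00000040  f9 f
            ┃  Region:     [A▼┃00000050  de d
            ┃  Notes:      [  ┃00000060  ff e
            ┃  Priority:   [M▼┃              
            ┃  Plan:       (●)┃              
            ┃  Company:    [  ┃              
            ┃                 ┃              
            ┃                 ┃              
            ┃                 ┃              
            ┃                 ┗━━━━━━━━━━━━━━
            ┗━━━━━━━━━━━━━━━━━━┛             
                       ┃                     
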